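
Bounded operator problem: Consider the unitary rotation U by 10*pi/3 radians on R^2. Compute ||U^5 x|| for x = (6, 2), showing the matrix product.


U is a rotation by theta = 10*pi/3
U^5 = rotation by 5*theta = 50*pi/3 = 2*pi/3 (mod 2*pi)
cos(2*pi/3) = -0.5000, sin(2*pi/3) = 0.8660
U^5 x = (-0.5000 * 6 - 0.8660 * 2, 0.8660 * 6 + -0.5000 * 2)
= (-4.7321, 4.1962)
||U^5 x|| = sqrt((-4.7321)^2 + 4.1962^2) = sqrt(40.0000) = 6.3246

6.3246


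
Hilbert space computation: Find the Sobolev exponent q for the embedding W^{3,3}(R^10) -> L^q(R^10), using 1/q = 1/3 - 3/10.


Using the Sobolev embedding formula: 1/q = 1/p - k/n
1/q = 1/3 - 3/10 = 1/30
q = 1/(1/30) = 30

30.0000


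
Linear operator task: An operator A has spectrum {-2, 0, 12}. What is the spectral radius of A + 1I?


Spectrum of A + 1I = {-1, 1, 13}
Spectral radius = max |lambda| over the shifted spectrum
= max(1, 1, 13) = 13

13


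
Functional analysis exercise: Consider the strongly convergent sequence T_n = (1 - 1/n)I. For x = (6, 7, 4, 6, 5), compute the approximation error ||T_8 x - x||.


T_8 x - x = (1 - 1/8)x - x = -x/8
||x|| = sqrt(162) = 12.7279
||T_8 x - x|| = ||x||/8 = 12.7279/8 = 1.5910

1.5910


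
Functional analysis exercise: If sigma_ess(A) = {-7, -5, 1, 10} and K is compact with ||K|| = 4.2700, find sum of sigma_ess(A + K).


By Weyl's theorem, the essential spectrum is invariant under compact perturbations.
sigma_ess(A + K) = sigma_ess(A) = {-7, -5, 1, 10}
Sum = -7 + -5 + 1 + 10 = -1

-1


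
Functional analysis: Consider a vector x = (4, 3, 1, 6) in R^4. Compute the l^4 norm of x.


The l^4 norm = (sum |x_i|^4)^(1/4)
Sum of 4th powers = 256 + 81 + 1 + 1296 = 1634
||x||_4 = (1634)^(1/4) = 6.3579

6.3579


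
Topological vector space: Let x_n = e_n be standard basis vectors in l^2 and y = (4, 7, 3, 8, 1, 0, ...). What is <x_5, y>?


x_5 = e_5 is the standard basis vector with 1 in position 5.
<x_5, y> = y_5 = 1
As n -> infinity, <x_n, y> -> 0, confirming weak convergence of (x_n) to 0.

1


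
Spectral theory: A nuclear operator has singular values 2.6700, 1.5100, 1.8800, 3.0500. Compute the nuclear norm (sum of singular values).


The nuclear norm is the sum of all singular values.
||T||_1 = 2.6700 + 1.5100 + 1.8800 + 3.0500
= 9.1100

9.1100


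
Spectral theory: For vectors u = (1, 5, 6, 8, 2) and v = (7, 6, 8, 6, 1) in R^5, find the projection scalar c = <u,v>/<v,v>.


Computing <u,v> = 1*7 + 5*6 + 6*8 + 8*6 + 2*1 = 135
Computing <v,v> = 7^2 + 6^2 + 8^2 + 6^2 + 1^2 = 186
Projection coefficient = 135/186 = 0.7258

0.7258


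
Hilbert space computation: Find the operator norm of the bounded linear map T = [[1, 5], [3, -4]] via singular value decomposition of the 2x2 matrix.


A^T A = [[10, -7], [-7, 41]]
trace(A^T A) = 51, det(A^T A) = 361
discriminant = 51^2 - 4*361 = 1157
Largest eigenvalue of A^T A = (trace + sqrt(disc))/2 = 42.5074
||T|| = sqrt(42.5074) = 6.5198

6.5198


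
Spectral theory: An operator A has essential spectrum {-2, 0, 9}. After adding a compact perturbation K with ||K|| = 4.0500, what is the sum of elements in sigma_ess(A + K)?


By Weyl's theorem, the essential spectrum is invariant under compact perturbations.
sigma_ess(A + K) = sigma_ess(A) = {-2, 0, 9}
Sum = -2 + 0 + 9 = 7

7


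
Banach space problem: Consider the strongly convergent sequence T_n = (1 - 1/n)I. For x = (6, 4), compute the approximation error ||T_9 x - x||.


T_9 x - x = (1 - 1/9)x - x = -x/9
||x|| = sqrt(52) = 7.2111
||T_9 x - x|| = ||x||/9 = 7.2111/9 = 0.8012

0.8012


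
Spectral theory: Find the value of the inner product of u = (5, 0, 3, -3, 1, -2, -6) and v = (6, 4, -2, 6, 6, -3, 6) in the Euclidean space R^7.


Computing the standard inner product <u, v> = sum u_i * v_i
= 5*6 + 0*4 + 3*-2 + -3*6 + 1*6 + -2*-3 + -6*6
= 30 + 0 + -6 + -18 + 6 + 6 + -36
= -18

-18


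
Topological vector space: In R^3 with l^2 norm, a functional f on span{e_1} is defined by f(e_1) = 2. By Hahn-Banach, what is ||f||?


The norm of f is given by ||f|| = sup_{||x||=1} |f(x)|.
On span{e_1}, ||e_1|| = 1, so ||f|| = |f(e_1)| / ||e_1||
= |2| / 1 = 2.0000

2.0000


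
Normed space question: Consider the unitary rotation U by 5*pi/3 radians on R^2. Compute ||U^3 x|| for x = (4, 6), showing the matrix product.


U is a rotation by theta = 5*pi/3
U^3 = rotation by 3*theta = 15*pi/3 = 3*pi/3 (mod 2*pi)
cos(3*pi/3) = -1.0000, sin(3*pi/3) = 0.0000
U^3 x = (-1.0000 * 4 - 0.0000 * 6, 0.0000 * 4 + -1.0000 * 6)
= (-4.0000, -6.0000)
||U^3 x|| = sqrt((-4.0000)^2 + (-6.0000)^2) = sqrt(52.0000) = 7.2111

7.2111


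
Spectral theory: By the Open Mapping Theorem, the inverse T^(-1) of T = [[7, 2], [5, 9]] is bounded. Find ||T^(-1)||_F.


det(T) = 7*9 - 2*5 = 53
T^(-1) = (1/53) * [[9, -2], [-5, 7]] = [[0.1698, -0.0377], [-0.0943, 0.1321]]
||T^(-1)||_F^2 = 0.1698^2 + (-0.0377)^2 + (-0.0943)^2 + 0.1321^2 = 0.0566
||T^(-1)||_F = sqrt(0.0566) = 0.2379

0.2379


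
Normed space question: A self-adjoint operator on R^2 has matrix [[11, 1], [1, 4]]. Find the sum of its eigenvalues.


For a self-adjoint (symmetric) matrix, the eigenvalues are real.
The sum of eigenvalues equals the trace of the matrix.
trace = 11 + 4 = 15

15


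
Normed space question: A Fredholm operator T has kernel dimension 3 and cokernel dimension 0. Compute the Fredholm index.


The Fredholm index is defined as ind(T) = dim(ker T) - dim(coker T)
= 3 - 0
= 3

3


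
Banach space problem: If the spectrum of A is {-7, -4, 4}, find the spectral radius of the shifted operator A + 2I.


Spectrum of A + 2I = {-5, -2, 6}
Spectral radius = max |lambda| over the shifted spectrum
= max(5, 2, 6) = 6

6


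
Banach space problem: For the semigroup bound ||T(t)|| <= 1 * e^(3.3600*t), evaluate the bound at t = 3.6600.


||T(3.6600)|| <= 1 * exp(3.3600 * 3.6600)
= 1 * exp(12.2976)
= 1 * 219169.3505
= 219169.3505

219169.3505


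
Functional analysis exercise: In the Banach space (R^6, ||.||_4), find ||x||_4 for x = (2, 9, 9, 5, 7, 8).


The l^4 norm = (sum |x_i|^4)^(1/4)
Sum of 4th powers = 16 + 6561 + 6561 + 625 + 2401 + 4096 = 20260
||x||_4 = (20260)^(1/4) = 11.9305

11.9305


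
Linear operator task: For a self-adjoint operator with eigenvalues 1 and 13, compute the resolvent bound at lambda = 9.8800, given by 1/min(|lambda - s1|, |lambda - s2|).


dist(9.8800, {1, 13}) = min(|9.8800 - 1|, |9.8800 - 13|)
= min(8.8800, 3.1200) = 3.1200
Resolvent bound = 1/3.1200 = 0.3205

0.3205


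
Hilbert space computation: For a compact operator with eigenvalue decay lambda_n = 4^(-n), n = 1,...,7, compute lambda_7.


The eigenvalue formula gives lambda_7 = 1/4^7
= 1/16384
= 6.1035e-05

6.1035e-05


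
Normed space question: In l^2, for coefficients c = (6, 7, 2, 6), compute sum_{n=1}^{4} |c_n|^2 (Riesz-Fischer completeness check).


sum |c_n|^2 = 6^2 + 7^2 + 2^2 + 6^2
= 36 + 49 + 4 + 36
= 125

125


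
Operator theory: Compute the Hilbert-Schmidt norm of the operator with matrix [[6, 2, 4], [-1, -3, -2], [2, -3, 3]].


The Hilbert-Schmidt norm is sqrt(sum of squares of all entries).
Sum of squares = 6^2 + 2^2 + 4^2 + (-1)^2 + (-3)^2 + (-2)^2 + 2^2 + (-3)^2 + 3^2
= 36 + 4 + 16 + 1 + 9 + 4 + 4 + 9 + 9 = 92
||T||_HS = sqrt(92) = 9.5917

9.5917


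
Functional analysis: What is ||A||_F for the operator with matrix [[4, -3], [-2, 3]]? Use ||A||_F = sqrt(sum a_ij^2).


||A||_F^2 = sum a_ij^2
= 4^2 + (-3)^2 + (-2)^2 + 3^2
= 16 + 9 + 4 + 9 = 38
||A||_F = sqrt(38) = 6.1644

6.1644


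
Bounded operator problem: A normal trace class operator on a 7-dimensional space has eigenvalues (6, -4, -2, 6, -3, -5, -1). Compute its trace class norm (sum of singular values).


For a normal operator, singular values equal |eigenvalues|.
Trace norm = sum |lambda_i| = 6 + 4 + 2 + 6 + 3 + 5 + 1
= 27

27


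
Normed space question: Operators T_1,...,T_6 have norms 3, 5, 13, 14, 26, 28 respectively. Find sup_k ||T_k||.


By the Uniform Boundedness Principle, the supremum of norms is finite.
sup_k ||T_k|| = max(3, 5, 13, 14, 26, 28) = 28

28


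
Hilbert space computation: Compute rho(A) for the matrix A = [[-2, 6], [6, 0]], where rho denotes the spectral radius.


For a 2x2 matrix, eigenvalues satisfy lambda^2 - (trace)*lambda + det = 0
trace = -2 + 0 = -2
det = -2*0 - 6*6 = -36
discriminant = (-2)^2 - 4*(-36) = 148
spectral radius = max |eigenvalue| = 7.0828

7.0828


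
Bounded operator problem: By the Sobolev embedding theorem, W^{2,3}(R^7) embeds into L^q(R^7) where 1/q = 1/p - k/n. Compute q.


Using the Sobolev embedding formula: 1/q = 1/p - k/n
1/q = 1/3 - 2/7 = 1/21
q = 1/(1/21) = 21

21.0000


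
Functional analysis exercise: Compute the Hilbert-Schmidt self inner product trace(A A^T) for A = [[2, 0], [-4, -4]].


trace(A * A^T) = sum of squares of all entries
= 2^2 + 0^2 + (-4)^2 + (-4)^2
= 4 + 0 + 16 + 16
= 36

36


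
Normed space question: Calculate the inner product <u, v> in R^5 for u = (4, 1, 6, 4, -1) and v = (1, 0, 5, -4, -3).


Computing the standard inner product <u, v> = sum u_i * v_i
= 4*1 + 1*0 + 6*5 + 4*-4 + -1*-3
= 4 + 0 + 30 + -16 + 3
= 21

21


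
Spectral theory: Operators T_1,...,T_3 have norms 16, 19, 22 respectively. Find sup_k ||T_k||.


By the Uniform Boundedness Principle, the supremum of norms is finite.
sup_k ||T_k|| = max(16, 19, 22) = 22

22


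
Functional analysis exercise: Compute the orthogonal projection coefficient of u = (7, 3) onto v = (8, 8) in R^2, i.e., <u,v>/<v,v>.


Computing <u,v> = 7*8 + 3*8 = 80
Computing <v,v> = 8^2 + 8^2 = 128
Projection coefficient = 80/128 = 0.6250

0.6250


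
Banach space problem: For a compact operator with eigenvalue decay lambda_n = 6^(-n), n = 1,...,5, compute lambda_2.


The eigenvalue formula gives lambda_2 = 1/6^2
= 1/36
= 0.0278

0.0278


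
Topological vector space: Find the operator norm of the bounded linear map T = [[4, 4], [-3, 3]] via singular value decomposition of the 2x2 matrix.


A^T A = [[25, 7], [7, 25]]
trace(A^T A) = 50, det(A^T A) = 576
discriminant = 50^2 - 4*576 = 196
Largest eigenvalue of A^T A = (trace + sqrt(disc))/2 = 32.0000
||T|| = sqrt(32.0000) = 5.6569

5.6569


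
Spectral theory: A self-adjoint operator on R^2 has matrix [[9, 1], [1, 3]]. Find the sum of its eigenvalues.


For a self-adjoint (symmetric) matrix, the eigenvalues are real.
The sum of eigenvalues equals the trace of the matrix.
trace = 9 + 3 = 12

12


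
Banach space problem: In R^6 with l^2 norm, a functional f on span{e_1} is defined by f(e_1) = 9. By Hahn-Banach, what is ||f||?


The norm of f is given by ||f|| = sup_{||x||=1} |f(x)|.
On span{e_1}, ||e_1|| = 1, so ||f|| = |f(e_1)| / ||e_1||
= |9| / 1 = 9.0000

9.0000


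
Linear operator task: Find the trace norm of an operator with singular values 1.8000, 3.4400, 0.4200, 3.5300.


The nuclear norm is the sum of all singular values.
||T||_1 = 1.8000 + 3.4400 + 0.4200 + 3.5300
= 9.1900

9.1900


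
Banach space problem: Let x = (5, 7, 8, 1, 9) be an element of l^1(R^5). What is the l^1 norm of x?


The l^1 norm equals the sum of absolute values of all components.
||x||_1 = 5 + 7 + 8 + 1 + 9
= 30

30.0000


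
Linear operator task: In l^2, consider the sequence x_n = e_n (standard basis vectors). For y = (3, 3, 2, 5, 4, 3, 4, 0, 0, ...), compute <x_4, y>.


x_4 = e_4 is the standard basis vector with 1 in position 4.
<x_4, y> = y_4 = 5
As n -> infinity, <x_n, y> -> 0, confirming weak convergence of (x_n) to 0.

5


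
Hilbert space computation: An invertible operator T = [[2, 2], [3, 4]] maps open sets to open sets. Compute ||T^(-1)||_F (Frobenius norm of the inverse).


det(T) = 2*4 - 2*3 = 2
T^(-1) = (1/2) * [[4, -2], [-3, 2]] = [[2.0000, -1.0000], [-1.5000, 1.0000]]
||T^(-1)||_F^2 = 2.0000^2 + (-1.0000)^2 + (-1.5000)^2 + 1.0000^2 = 8.2500
||T^(-1)||_F = sqrt(8.2500) = 2.8723

2.8723


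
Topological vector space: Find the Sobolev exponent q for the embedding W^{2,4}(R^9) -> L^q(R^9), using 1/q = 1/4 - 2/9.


Using the Sobolev embedding formula: 1/q = 1/p - k/n
1/q = 1/4 - 2/9 = 1/36
q = 1/(1/36) = 36

36.0000


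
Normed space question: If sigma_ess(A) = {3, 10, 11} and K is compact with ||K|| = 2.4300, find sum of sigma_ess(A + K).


By Weyl's theorem, the essential spectrum is invariant under compact perturbations.
sigma_ess(A + K) = sigma_ess(A) = {3, 10, 11}
Sum = 3 + 10 + 11 = 24

24


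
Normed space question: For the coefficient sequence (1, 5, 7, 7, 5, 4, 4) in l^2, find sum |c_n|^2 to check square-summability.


sum |c_n|^2 = 1^2 + 5^2 + 7^2 + 7^2 + 5^2 + 4^2 + 4^2
= 1 + 25 + 49 + 49 + 25 + 16 + 16
= 181

181


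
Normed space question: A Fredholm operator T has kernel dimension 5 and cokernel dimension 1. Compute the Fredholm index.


The Fredholm index is defined as ind(T) = dim(ker T) - dim(coker T)
= 5 - 1
= 4

4


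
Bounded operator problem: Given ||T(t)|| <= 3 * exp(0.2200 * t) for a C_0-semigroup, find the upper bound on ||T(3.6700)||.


||T(3.6700)|| <= 3 * exp(0.2200 * 3.6700)
= 3 * exp(0.8074)
= 3 * 2.2421
= 6.7262

6.7262


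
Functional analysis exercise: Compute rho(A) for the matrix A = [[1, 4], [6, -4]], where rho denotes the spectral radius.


For a 2x2 matrix, eigenvalues satisfy lambda^2 - (trace)*lambda + det = 0
trace = 1 + -4 = -3
det = 1*-4 - 4*6 = -28
discriminant = (-3)^2 - 4*(-28) = 121
spectral radius = max |eigenvalue| = 7.0000

7.0000


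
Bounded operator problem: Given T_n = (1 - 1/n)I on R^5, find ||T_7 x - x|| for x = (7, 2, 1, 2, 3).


T_7 x - x = (1 - 1/7)x - x = -x/7
||x|| = sqrt(67) = 8.1854
||T_7 x - x|| = ||x||/7 = 8.1854/7 = 1.1693

1.1693


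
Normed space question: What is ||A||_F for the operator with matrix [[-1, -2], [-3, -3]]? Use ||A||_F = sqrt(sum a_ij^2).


||A||_F^2 = sum a_ij^2
= (-1)^2 + (-2)^2 + (-3)^2 + (-3)^2
= 1 + 4 + 9 + 9 = 23
||A||_F = sqrt(23) = 4.7958

4.7958


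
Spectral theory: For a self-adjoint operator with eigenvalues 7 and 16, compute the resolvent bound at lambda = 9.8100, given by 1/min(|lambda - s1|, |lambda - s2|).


dist(9.8100, {7, 16}) = min(|9.8100 - 7|, |9.8100 - 16|)
= min(2.8100, 6.1900) = 2.8100
Resolvent bound = 1/2.8100 = 0.3559

0.3559


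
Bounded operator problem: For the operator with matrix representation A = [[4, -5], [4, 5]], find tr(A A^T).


trace(A * A^T) = sum of squares of all entries
= 4^2 + (-5)^2 + 4^2 + 5^2
= 16 + 25 + 16 + 25
= 82

82


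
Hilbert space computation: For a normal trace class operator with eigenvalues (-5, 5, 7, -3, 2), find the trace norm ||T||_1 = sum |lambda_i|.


For a normal operator, singular values equal |eigenvalues|.
Trace norm = sum |lambda_i| = 5 + 5 + 7 + 3 + 2
= 22

22


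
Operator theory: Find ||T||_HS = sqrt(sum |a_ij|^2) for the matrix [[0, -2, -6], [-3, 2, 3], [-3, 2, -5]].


The Hilbert-Schmidt norm is sqrt(sum of squares of all entries).
Sum of squares = 0^2 + (-2)^2 + (-6)^2 + (-3)^2 + 2^2 + 3^2 + (-3)^2 + 2^2 + (-5)^2
= 0 + 4 + 36 + 9 + 4 + 9 + 9 + 4 + 25 = 100
||T||_HS = sqrt(100) = 10.0000

10.0000


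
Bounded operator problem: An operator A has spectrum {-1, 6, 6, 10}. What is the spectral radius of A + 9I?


Spectrum of A + 9I = {8, 15, 15, 19}
Spectral radius = max |lambda| over the shifted spectrum
= max(8, 15, 15, 19) = 19

19


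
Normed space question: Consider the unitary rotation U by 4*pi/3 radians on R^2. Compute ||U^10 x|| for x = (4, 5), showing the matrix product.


U is a rotation by theta = 4*pi/3
U^10 = rotation by 10*theta = 40*pi/3 = 4*pi/3 (mod 2*pi)
cos(4*pi/3) = -0.5000, sin(4*pi/3) = -0.8660
U^10 x = (-0.5000 * 4 - -0.8660 * 5, -0.8660 * 4 + -0.5000 * 5)
= (2.3301, -5.9641)
||U^10 x|| = sqrt(2.3301^2 + (-5.9641)^2) = sqrt(41.0000) = 6.4031

6.4031


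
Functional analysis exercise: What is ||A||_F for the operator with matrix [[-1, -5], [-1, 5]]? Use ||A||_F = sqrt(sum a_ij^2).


||A||_F^2 = sum a_ij^2
= (-1)^2 + (-5)^2 + (-1)^2 + 5^2
= 1 + 25 + 1 + 25 = 52
||A||_F = sqrt(52) = 7.2111

7.2111


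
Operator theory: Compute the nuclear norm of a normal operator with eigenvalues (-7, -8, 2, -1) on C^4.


For a normal operator, singular values equal |eigenvalues|.
Trace norm = sum |lambda_i| = 7 + 8 + 2 + 1
= 18

18


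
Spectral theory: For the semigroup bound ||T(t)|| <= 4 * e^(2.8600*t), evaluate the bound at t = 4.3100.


||T(4.3100)|| <= 4 * exp(2.8600 * 4.3100)
= 4 * exp(12.3266)
= 4 * 225618.3198
= 902473.2791

902473.2791


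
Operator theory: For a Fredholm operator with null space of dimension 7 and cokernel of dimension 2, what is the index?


The Fredholm index is defined as ind(T) = dim(ker T) - dim(coker T)
= 7 - 2
= 5

5


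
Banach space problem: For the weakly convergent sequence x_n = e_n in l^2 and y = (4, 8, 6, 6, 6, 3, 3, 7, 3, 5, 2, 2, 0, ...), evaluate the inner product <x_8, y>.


x_8 = e_8 is the standard basis vector with 1 in position 8.
<x_8, y> = y_8 = 7
As n -> infinity, <x_n, y> -> 0, confirming weak convergence of (x_n) to 0.

7


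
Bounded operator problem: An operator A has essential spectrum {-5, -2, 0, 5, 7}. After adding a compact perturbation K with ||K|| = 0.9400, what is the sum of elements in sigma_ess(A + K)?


By Weyl's theorem, the essential spectrum is invariant under compact perturbations.
sigma_ess(A + K) = sigma_ess(A) = {-5, -2, 0, 5, 7}
Sum = -5 + -2 + 0 + 5 + 7 = 5

5


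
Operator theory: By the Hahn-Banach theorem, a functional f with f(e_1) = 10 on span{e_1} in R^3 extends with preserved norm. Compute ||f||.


The norm of f is given by ||f|| = sup_{||x||=1} |f(x)|.
On span{e_1}, ||e_1|| = 1, so ||f|| = |f(e_1)| / ||e_1||
= |10| / 1 = 10.0000

10.0000


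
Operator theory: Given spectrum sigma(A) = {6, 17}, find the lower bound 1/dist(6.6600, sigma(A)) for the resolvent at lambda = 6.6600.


dist(6.6600, {6, 17}) = min(|6.6600 - 6|, |6.6600 - 17|)
= min(0.6600, 10.3400) = 0.6600
Resolvent bound = 1/0.6600 = 1.5152

1.5152


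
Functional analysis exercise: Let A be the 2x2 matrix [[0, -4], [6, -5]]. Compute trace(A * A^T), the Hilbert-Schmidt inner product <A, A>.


trace(A * A^T) = sum of squares of all entries
= 0^2 + (-4)^2 + 6^2 + (-5)^2
= 0 + 16 + 36 + 25
= 77

77


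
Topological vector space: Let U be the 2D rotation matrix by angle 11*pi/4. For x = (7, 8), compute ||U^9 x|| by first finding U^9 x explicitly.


U is a rotation by theta = 11*pi/4
U^9 = rotation by 9*theta = 99*pi/4 = 3*pi/4 (mod 2*pi)
cos(3*pi/4) = -0.7071, sin(3*pi/4) = 0.7071
U^9 x = (-0.7071 * 7 - 0.7071 * 8, 0.7071 * 7 + -0.7071 * 8)
= (-10.6066, -0.7071)
||U^9 x|| = sqrt((-10.6066)^2 + (-0.7071)^2) = sqrt(113.0000) = 10.6301

10.6301


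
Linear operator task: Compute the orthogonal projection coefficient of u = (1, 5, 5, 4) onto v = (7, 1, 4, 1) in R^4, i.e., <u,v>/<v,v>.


Computing <u,v> = 1*7 + 5*1 + 5*4 + 4*1 = 36
Computing <v,v> = 7^2 + 1^2 + 4^2 + 1^2 = 67
Projection coefficient = 36/67 = 0.5373

0.5373


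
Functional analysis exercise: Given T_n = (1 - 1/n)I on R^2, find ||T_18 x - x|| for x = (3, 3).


T_18 x - x = (1 - 1/18)x - x = -x/18
||x|| = sqrt(18) = 4.2426
||T_18 x - x|| = ||x||/18 = 4.2426/18 = 0.2357

0.2357


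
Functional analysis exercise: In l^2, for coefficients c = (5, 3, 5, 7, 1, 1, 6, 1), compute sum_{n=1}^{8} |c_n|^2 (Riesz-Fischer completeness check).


sum |c_n|^2 = 5^2 + 3^2 + 5^2 + 7^2 + 1^2 + 1^2 + 6^2 + 1^2
= 25 + 9 + 25 + 49 + 1 + 1 + 36 + 1
= 147

147


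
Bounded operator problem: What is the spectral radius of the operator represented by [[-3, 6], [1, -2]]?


For a 2x2 matrix, eigenvalues satisfy lambda^2 - (trace)*lambda + det = 0
trace = -3 + -2 = -5
det = -3*-2 - 6*1 = 0
discriminant = (-5)^2 - 4*(0) = 25
spectral radius = max |eigenvalue| = 5.0000

5.0000


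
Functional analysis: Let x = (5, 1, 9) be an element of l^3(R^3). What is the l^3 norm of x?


The l^3 norm = (sum |x_i|^3)^(1/3)
Sum of 3th powers = 125 + 1 + 729 = 855
||x||_3 = (855)^(1/3) = 9.4912

9.4912


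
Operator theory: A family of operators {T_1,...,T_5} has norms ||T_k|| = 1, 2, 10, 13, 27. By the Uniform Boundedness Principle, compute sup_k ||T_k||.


By the Uniform Boundedness Principle, the supremum of norms is finite.
sup_k ||T_k|| = max(1, 2, 10, 13, 27) = 27

27


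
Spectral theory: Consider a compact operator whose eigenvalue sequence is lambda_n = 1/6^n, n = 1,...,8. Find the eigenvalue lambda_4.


The eigenvalue formula gives lambda_4 = 1/6^4
= 1/1296
= 7.7160e-04

7.7160e-04


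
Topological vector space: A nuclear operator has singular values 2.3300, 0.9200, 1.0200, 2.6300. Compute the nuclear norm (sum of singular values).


The nuclear norm is the sum of all singular values.
||T||_1 = 2.3300 + 0.9200 + 1.0200 + 2.6300
= 6.9000

6.9000


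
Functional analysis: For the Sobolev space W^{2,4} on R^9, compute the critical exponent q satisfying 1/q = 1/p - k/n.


Using the Sobolev embedding formula: 1/q = 1/p - k/n
1/q = 1/4 - 2/9 = 1/36
q = 1/(1/36) = 36

36.0000


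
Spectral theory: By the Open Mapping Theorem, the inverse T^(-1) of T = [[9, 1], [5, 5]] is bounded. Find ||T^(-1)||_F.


det(T) = 9*5 - 1*5 = 40
T^(-1) = (1/40) * [[5, -1], [-5, 9]] = [[0.1250, -0.0250], [-0.1250, 0.2250]]
||T^(-1)||_F^2 = 0.1250^2 + (-0.0250)^2 + (-0.1250)^2 + 0.2250^2 = 0.0825
||T^(-1)||_F = sqrt(0.0825) = 0.2872

0.2872


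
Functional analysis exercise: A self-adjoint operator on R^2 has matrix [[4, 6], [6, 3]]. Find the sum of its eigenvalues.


For a self-adjoint (symmetric) matrix, the eigenvalues are real.
The sum of eigenvalues equals the trace of the matrix.
trace = 4 + 3 = 7

7


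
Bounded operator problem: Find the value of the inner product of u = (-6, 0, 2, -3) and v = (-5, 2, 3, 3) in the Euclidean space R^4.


Computing the standard inner product <u, v> = sum u_i * v_i
= -6*-5 + 0*2 + 2*3 + -3*3
= 30 + 0 + 6 + -9
= 27

27


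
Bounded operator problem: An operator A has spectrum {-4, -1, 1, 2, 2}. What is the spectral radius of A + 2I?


Spectrum of A + 2I = {-2, 1, 3, 4, 4}
Spectral radius = max |lambda| over the shifted spectrum
= max(2, 1, 3, 4, 4) = 4

4


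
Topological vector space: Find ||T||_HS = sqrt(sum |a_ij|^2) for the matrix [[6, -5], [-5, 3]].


The Hilbert-Schmidt norm is sqrt(sum of squares of all entries).
Sum of squares = 6^2 + (-5)^2 + (-5)^2 + 3^2
= 36 + 25 + 25 + 9 = 95
||T||_HS = sqrt(95) = 9.7468

9.7468


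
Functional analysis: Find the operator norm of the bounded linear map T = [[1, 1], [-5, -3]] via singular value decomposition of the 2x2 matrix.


A^T A = [[26, 16], [16, 10]]
trace(A^T A) = 36, det(A^T A) = 4
discriminant = 36^2 - 4*4 = 1280
Largest eigenvalue of A^T A = (trace + sqrt(disc))/2 = 35.8885
||T|| = sqrt(35.8885) = 5.9907

5.9907


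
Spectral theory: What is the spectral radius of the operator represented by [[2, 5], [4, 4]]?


For a 2x2 matrix, eigenvalues satisfy lambda^2 - (trace)*lambda + det = 0
trace = 2 + 4 = 6
det = 2*4 - 5*4 = -12
discriminant = 6^2 - 4*(-12) = 84
spectral radius = max |eigenvalue| = 7.5826

7.5826


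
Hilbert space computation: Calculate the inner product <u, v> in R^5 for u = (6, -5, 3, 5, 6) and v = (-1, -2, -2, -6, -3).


Computing the standard inner product <u, v> = sum u_i * v_i
= 6*-1 + -5*-2 + 3*-2 + 5*-6 + 6*-3
= -6 + 10 + -6 + -30 + -18
= -50

-50


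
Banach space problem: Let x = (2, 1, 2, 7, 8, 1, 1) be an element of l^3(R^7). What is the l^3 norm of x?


The l^3 norm = (sum |x_i|^3)^(1/3)
Sum of 3th powers = 8 + 1 + 8 + 343 + 512 + 1 + 1 = 874
||x||_3 = (874)^(1/3) = 9.5610

9.5610


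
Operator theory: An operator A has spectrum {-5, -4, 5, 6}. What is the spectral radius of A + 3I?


Spectrum of A + 3I = {-2, -1, 8, 9}
Spectral radius = max |lambda| over the shifted spectrum
= max(2, 1, 8, 9) = 9

9


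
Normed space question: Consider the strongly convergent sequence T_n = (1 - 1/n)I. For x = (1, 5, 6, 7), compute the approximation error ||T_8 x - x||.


T_8 x - x = (1 - 1/8)x - x = -x/8
||x|| = sqrt(111) = 10.5357
||T_8 x - x|| = ||x||/8 = 10.5357/8 = 1.3170

1.3170


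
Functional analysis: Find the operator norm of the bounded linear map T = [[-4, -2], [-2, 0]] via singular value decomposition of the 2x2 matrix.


A^T A = [[20, 8], [8, 4]]
trace(A^T A) = 24, det(A^T A) = 16
discriminant = 24^2 - 4*16 = 512
Largest eigenvalue of A^T A = (trace + sqrt(disc))/2 = 23.3137
||T|| = sqrt(23.3137) = 4.8284

4.8284


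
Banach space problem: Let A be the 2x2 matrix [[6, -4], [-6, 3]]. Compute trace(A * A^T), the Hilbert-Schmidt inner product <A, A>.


trace(A * A^T) = sum of squares of all entries
= 6^2 + (-4)^2 + (-6)^2 + 3^2
= 36 + 16 + 36 + 9
= 97

97


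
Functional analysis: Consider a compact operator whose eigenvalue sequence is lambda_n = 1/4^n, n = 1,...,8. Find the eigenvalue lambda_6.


The eigenvalue formula gives lambda_6 = 1/4^6
= 1/4096
= 2.4414e-04

2.4414e-04


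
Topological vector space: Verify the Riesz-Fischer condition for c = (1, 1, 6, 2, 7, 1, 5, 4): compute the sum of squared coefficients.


sum |c_n|^2 = 1^2 + 1^2 + 6^2 + 2^2 + 7^2 + 1^2 + 5^2 + 4^2
= 1 + 1 + 36 + 4 + 49 + 1 + 25 + 16
= 133

133


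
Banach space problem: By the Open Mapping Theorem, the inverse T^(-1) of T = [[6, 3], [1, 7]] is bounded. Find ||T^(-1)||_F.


det(T) = 6*7 - 3*1 = 39
T^(-1) = (1/39) * [[7, -3], [-1, 6]] = [[0.1795, -0.0769], [-0.0256, 0.1538]]
||T^(-1)||_F^2 = 0.1795^2 + (-0.0769)^2 + (-0.0256)^2 + 0.1538^2 = 0.0625
||T^(-1)||_F = sqrt(0.0625) = 0.2499

0.2499


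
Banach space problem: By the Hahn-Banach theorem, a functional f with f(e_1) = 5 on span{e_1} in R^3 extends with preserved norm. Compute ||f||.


The norm of f is given by ||f|| = sup_{||x||=1} |f(x)|.
On span{e_1}, ||e_1|| = 1, so ||f|| = |f(e_1)| / ||e_1||
= |5| / 1 = 5.0000

5.0000


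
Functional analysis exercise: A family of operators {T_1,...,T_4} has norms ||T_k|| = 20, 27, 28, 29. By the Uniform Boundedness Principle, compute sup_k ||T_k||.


By the Uniform Boundedness Principle, the supremum of norms is finite.
sup_k ||T_k|| = max(20, 27, 28, 29) = 29

29


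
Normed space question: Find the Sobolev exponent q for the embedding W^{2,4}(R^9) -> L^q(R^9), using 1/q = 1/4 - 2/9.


Using the Sobolev embedding formula: 1/q = 1/p - k/n
1/q = 1/4 - 2/9 = 1/36
q = 1/(1/36) = 36

36.0000


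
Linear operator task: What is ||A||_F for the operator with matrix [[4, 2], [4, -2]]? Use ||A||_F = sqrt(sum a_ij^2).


||A||_F^2 = sum a_ij^2
= 4^2 + 2^2 + 4^2 + (-2)^2
= 16 + 4 + 16 + 4 = 40
||A||_F = sqrt(40) = 6.3246

6.3246


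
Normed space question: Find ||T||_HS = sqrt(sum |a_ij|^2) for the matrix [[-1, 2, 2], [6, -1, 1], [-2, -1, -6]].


The Hilbert-Schmidt norm is sqrt(sum of squares of all entries).
Sum of squares = (-1)^2 + 2^2 + 2^2 + 6^2 + (-1)^2 + 1^2 + (-2)^2 + (-1)^2 + (-6)^2
= 1 + 4 + 4 + 36 + 1 + 1 + 4 + 1 + 36 = 88
||T||_HS = sqrt(88) = 9.3808

9.3808


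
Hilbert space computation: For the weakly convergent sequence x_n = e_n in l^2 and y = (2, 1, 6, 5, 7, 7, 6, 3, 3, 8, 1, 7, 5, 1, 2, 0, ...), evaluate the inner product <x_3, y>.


x_3 = e_3 is the standard basis vector with 1 in position 3.
<x_3, y> = y_3 = 6
As n -> infinity, <x_n, y> -> 0, confirming weak convergence of (x_n) to 0.

6


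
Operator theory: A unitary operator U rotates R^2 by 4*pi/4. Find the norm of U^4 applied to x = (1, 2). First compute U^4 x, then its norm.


U is a rotation by theta = 4*pi/4
U^4 = rotation by 4*theta = 16*pi/4 = 0*pi/4 (mod 2*pi)
cos(0*pi/4) = 1.0000, sin(0*pi/4) = 0.0000
U^4 x = (1.0000 * 1 - 0.0000 * 2, 0.0000 * 1 + 1.0000 * 2)
= (1.0000, 2.0000)
||U^4 x|| = sqrt(1.0000^2 + 2.0000^2) = sqrt(5.0000) = 2.2361

2.2361


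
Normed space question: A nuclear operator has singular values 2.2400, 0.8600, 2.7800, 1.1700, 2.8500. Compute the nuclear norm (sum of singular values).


The nuclear norm is the sum of all singular values.
||T||_1 = 2.2400 + 0.8600 + 2.7800 + 1.1700 + 2.8500
= 9.9000

9.9000


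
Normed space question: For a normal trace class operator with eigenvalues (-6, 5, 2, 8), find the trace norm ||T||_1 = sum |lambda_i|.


For a normal operator, singular values equal |eigenvalues|.
Trace norm = sum |lambda_i| = 6 + 5 + 2 + 8
= 21

21


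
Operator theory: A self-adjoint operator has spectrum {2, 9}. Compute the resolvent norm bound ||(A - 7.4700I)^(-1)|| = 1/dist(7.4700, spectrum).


dist(7.4700, {2, 9}) = min(|7.4700 - 2|, |7.4700 - 9|)
= min(5.4700, 1.5300) = 1.5300
Resolvent bound = 1/1.5300 = 0.6536

0.6536


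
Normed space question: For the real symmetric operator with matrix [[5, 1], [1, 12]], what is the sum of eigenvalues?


For a self-adjoint (symmetric) matrix, the eigenvalues are real.
The sum of eigenvalues equals the trace of the matrix.
trace = 5 + 12 = 17

17


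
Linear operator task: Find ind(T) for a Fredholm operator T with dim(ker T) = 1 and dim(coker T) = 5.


The Fredholm index is defined as ind(T) = dim(ker T) - dim(coker T)
= 1 - 5
= -4

-4


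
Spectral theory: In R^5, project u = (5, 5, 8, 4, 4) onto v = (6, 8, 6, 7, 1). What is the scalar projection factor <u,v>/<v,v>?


Computing <u,v> = 5*6 + 5*8 + 8*6 + 4*7 + 4*1 = 150
Computing <v,v> = 6^2 + 8^2 + 6^2 + 7^2 + 1^2 = 186
Projection coefficient = 150/186 = 0.8065

0.8065


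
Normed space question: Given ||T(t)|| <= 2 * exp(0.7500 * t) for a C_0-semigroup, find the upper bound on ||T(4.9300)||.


||T(4.9300)|| <= 2 * exp(0.7500 * 4.9300)
= 2 * exp(3.6975)
= 2 * 40.3463
= 80.6926

80.6926


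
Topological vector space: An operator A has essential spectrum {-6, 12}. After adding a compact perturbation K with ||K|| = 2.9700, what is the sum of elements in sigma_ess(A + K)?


By Weyl's theorem, the essential spectrum is invariant under compact perturbations.
sigma_ess(A + K) = sigma_ess(A) = {-6, 12}
Sum = -6 + 12 = 6

6


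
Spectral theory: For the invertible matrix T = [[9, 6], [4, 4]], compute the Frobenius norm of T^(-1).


det(T) = 9*4 - 6*4 = 12
T^(-1) = (1/12) * [[4, -6], [-4, 9]] = [[0.3333, -0.5000], [-0.3333, 0.7500]]
||T^(-1)||_F^2 = 0.3333^2 + (-0.5000)^2 + (-0.3333)^2 + 0.7500^2 = 1.0347
||T^(-1)||_F = sqrt(1.0347) = 1.0172

1.0172


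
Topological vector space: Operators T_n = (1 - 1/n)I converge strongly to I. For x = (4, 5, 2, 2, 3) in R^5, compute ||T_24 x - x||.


T_24 x - x = (1 - 1/24)x - x = -x/24
||x|| = sqrt(58) = 7.6158
||T_24 x - x|| = ||x||/24 = 7.6158/24 = 0.3173

0.3173


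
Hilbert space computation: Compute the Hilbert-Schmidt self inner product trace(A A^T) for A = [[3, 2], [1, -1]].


trace(A * A^T) = sum of squares of all entries
= 3^2 + 2^2 + 1^2 + (-1)^2
= 9 + 4 + 1 + 1
= 15

15


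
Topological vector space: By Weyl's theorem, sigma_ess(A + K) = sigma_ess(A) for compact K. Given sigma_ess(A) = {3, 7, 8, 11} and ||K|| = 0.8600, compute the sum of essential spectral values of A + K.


By Weyl's theorem, the essential spectrum is invariant under compact perturbations.
sigma_ess(A + K) = sigma_ess(A) = {3, 7, 8, 11}
Sum = 3 + 7 + 8 + 11 = 29

29


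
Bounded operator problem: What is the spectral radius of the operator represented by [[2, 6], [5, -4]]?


For a 2x2 matrix, eigenvalues satisfy lambda^2 - (trace)*lambda + det = 0
trace = 2 + -4 = -2
det = 2*-4 - 6*5 = -38
discriminant = (-2)^2 - 4*(-38) = 156
spectral radius = max |eigenvalue| = 7.2450

7.2450


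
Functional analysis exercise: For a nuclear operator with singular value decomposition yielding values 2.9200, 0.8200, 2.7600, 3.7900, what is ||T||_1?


The nuclear norm is the sum of all singular values.
||T||_1 = 2.9200 + 0.8200 + 2.7600 + 3.7900
= 10.2900

10.2900


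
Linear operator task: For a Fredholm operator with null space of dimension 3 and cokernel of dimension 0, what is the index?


The Fredholm index is defined as ind(T) = dim(ker T) - dim(coker T)
= 3 - 0
= 3

3


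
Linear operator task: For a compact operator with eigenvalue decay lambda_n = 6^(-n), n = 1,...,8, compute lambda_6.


The eigenvalue formula gives lambda_6 = 1/6^6
= 1/46656
= 2.1433e-05

2.1433e-05


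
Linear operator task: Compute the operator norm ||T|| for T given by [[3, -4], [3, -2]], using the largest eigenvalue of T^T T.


A^T A = [[18, -18], [-18, 20]]
trace(A^T A) = 38, det(A^T A) = 36
discriminant = 38^2 - 4*36 = 1300
Largest eigenvalue of A^T A = (trace + sqrt(disc))/2 = 37.0278
||T|| = sqrt(37.0278) = 6.0850

6.0850


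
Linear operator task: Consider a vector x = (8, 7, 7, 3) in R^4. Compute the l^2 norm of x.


The l^2 norm = (sum |x_i|^2)^(1/2)
Sum of 2th powers = 64 + 49 + 49 + 9 = 171
||x||_2 = (171)^(1/2) = 13.0767

13.0767


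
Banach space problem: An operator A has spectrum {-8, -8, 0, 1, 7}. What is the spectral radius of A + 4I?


Spectrum of A + 4I = {-4, -4, 4, 5, 11}
Spectral radius = max |lambda| over the shifted spectrum
= max(4, 4, 4, 5, 11) = 11

11


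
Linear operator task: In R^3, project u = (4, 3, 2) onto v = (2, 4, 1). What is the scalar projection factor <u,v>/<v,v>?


Computing <u,v> = 4*2 + 3*4 + 2*1 = 22
Computing <v,v> = 2^2 + 4^2 + 1^2 = 21
Projection coefficient = 22/21 = 1.0476

1.0476


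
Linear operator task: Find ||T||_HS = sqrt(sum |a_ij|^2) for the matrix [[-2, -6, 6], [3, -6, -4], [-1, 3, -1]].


The Hilbert-Schmidt norm is sqrt(sum of squares of all entries).
Sum of squares = (-2)^2 + (-6)^2 + 6^2 + 3^2 + (-6)^2 + (-4)^2 + (-1)^2 + 3^2 + (-1)^2
= 4 + 36 + 36 + 9 + 36 + 16 + 1 + 9 + 1 = 148
||T||_HS = sqrt(148) = 12.1655

12.1655


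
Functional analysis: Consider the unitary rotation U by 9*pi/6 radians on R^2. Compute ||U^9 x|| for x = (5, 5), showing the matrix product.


U is a rotation by theta = 9*pi/6
U^9 = rotation by 9*theta = 81*pi/6 = 9*pi/6 (mod 2*pi)
cos(9*pi/6) = 0.0000, sin(9*pi/6) = -1.0000
U^9 x = (0.0000 * 5 - -1.0000 * 5, -1.0000 * 5 + 0.0000 * 5)
= (5.0000, -5.0000)
||U^9 x|| = sqrt(5.0000^2 + (-5.0000)^2) = sqrt(50.0000) = 7.0711

7.0711


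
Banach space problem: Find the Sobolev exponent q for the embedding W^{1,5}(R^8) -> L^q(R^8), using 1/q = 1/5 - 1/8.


Using the Sobolev embedding formula: 1/q = 1/p - k/n
1/q = 1/5 - 1/8 = 3/40
q = 1/(3/40) = 40/3 = 13.3333

13.3333


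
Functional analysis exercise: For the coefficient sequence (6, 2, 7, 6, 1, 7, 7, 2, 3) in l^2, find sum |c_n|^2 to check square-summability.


sum |c_n|^2 = 6^2 + 2^2 + 7^2 + 6^2 + 1^2 + 7^2 + 7^2 + 2^2 + 3^2
= 36 + 4 + 49 + 36 + 1 + 49 + 49 + 4 + 9
= 237

237


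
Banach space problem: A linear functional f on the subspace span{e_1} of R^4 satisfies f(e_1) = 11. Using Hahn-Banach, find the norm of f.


The norm of f is given by ||f|| = sup_{||x||=1} |f(x)|.
On span{e_1}, ||e_1|| = 1, so ||f|| = |f(e_1)| / ||e_1||
= |11| / 1 = 11.0000

11.0000


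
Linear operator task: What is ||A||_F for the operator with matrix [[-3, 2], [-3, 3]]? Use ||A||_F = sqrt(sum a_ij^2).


||A||_F^2 = sum a_ij^2
= (-3)^2 + 2^2 + (-3)^2 + 3^2
= 9 + 4 + 9 + 9 = 31
||A||_F = sqrt(31) = 5.5678

5.5678


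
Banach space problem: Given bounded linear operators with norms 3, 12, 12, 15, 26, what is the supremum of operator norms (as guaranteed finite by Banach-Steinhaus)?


By the Uniform Boundedness Principle, the supremum of norms is finite.
sup_k ||T_k|| = max(3, 12, 12, 15, 26) = 26

26


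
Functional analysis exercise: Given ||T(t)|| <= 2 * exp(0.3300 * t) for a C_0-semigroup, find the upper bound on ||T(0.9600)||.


||T(0.9600)|| <= 2 * exp(0.3300 * 0.9600)
= 2 * exp(0.3168)
= 2 * 1.3727
= 2.7455

2.7455


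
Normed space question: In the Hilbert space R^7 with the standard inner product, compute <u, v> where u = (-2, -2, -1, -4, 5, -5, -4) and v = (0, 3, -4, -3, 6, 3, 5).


Computing the standard inner product <u, v> = sum u_i * v_i
= -2*0 + -2*3 + -1*-4 + -4*-3 + 5*6 + -5*3 + -4*5
= 0 + -6 + 4 + 12 + 30 + -15 + -20
= 5

5


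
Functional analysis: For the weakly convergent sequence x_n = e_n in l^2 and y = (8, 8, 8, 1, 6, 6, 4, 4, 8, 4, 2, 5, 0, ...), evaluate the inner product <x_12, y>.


x_12 = e_12 is the standard basis vector with 1 in position 12.
<x_12, y> = y_12 = 5
As n -> infinity, <x_n, y> -> 0, confirming weak convergence of (x_n) to 0.

5


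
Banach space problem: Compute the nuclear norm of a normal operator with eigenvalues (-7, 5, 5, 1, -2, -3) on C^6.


For a normal operator, singular values equal |eigenvalues|.
Trace norm = sum |lambda_i| = 7 + 5 + 5 + 1 + 2 + 3
= 23

23


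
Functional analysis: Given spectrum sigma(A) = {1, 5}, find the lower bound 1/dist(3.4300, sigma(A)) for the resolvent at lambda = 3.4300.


dist(3.4300, {1, 5}) = min(|3.4300 - 1|, |3.4300 - 5|)
= min(2.4300, 1.5700) = 1.5700
Resolvent bound = 1/1.5700 = 0.6369

0.6369


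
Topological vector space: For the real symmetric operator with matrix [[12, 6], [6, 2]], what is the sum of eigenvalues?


For a self-adjoint (symmetric) matrix, the eigenvalues are real.
The sum of eigenvalues equals the trace of the matrix.
trace = 12 + 2 = 14

14


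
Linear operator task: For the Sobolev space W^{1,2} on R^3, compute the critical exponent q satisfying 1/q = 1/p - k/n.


Using the Sobolev embedding formula: 1/q = 1/p - k/n
1/q = 1/2 - 1/3 = 1/6
q = 1/(1/6) = 6

6.0000


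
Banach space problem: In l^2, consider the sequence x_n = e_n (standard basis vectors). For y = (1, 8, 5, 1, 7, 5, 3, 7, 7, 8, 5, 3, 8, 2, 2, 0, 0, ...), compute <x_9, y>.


x_9 = e_9 is the standard basis vector with 1 in position 9.
<x_9, y> = y_9 = 7
As n -> infinity, <x_n, y> -> 0, confirming weak convergence of (x_n) to 0.

7


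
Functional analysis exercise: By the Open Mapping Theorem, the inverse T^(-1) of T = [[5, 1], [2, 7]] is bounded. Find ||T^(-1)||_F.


det(T) = 5*7 - 1*2 = 33
T^(-1) = (1/33) * [[7, -1], [-2, 5]] = [[0.2121, -0.0303], [-0.0606, 0.1515]]
||T^(-1)||_F^2 = 0.2121^2 + (-0.0303)^2 + (-0.0606)^2 + 0.1515^2 = 0.0725
||T^(-1)||_F = sqrt(0.0725) = 0.2693

0.2693


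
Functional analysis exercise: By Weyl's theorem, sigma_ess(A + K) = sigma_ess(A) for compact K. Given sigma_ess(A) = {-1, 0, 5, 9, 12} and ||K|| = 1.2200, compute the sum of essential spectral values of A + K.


By Weyl's theorem, the essential spectrum is invariant under compact perturbations.
sigma_ess(A + K) = sigma_ess(A) = {-1, 0, 5, 9, 12}
Sum = -1 + 0 + 5 + 9 + 12 = 25

25


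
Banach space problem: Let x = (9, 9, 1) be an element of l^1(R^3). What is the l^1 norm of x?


The l^1 norm equals the sum of absolute values of all components.
||x||_1 = 9 + 9 + 1
= 19

19.0000


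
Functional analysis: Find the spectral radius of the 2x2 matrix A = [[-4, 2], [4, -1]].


For a 2x2 matrix, eigenvalues satisfy lambda^2 - (trace)*lambda + det = 0
trace = -4 + -1 = -5
det = -4*-1 - 2*4 = -4
discriminant = (-5)^2 - 4*(-4) = 41
spectral radius = max |eigenvalue| = 5.7016

5.7016


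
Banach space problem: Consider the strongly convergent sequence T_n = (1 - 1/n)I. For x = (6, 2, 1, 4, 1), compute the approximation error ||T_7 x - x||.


T_7 x - x = (1 - 1/7)x - x = -x/7
||x|| = sqrt(58) = 7.6158
||T_7 x - x|| = ||x||/7 = 7.6158/7 = 1.0880

1.0880


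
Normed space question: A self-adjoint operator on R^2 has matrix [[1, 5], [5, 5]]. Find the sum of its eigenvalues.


For a self-adjoint (symmetric) matrix, the eigenvalues are real.
The sum of eigenvalues equals the trace of the matrix.
trace = 1 + 5 = 6

6


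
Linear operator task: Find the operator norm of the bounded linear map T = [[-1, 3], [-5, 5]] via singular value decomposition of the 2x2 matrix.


A^T A = [[26, -28], [-28, 34]]
trace(A^T A) = 60, det(A^T A) = 100
discriminant = 60^2 - 4*100 = 3200
Largest eigenvalue of A^T A = (trace + sqrt(disc))/2 = 58.2843
||T|| = sqrt(58.2843) = 7.6344

7.6344
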